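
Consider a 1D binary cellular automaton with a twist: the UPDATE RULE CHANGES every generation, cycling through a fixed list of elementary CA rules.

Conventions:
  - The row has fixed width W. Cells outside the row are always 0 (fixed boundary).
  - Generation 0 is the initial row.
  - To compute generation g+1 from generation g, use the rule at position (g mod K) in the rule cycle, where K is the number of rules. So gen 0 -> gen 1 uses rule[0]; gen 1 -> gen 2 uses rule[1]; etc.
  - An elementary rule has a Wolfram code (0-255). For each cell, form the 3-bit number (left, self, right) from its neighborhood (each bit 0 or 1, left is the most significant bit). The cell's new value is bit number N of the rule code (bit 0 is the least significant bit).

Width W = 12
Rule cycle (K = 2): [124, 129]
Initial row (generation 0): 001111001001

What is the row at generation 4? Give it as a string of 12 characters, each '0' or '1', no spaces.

Gen 0: 001111001001
Gen 1 (rule 124): 001001101101
Gen 2 (rule 129): 100000000000
Gen 3 (rule 124): 110000000000
Gen 4 (rule 129): 000111111111

Answer: 000111111111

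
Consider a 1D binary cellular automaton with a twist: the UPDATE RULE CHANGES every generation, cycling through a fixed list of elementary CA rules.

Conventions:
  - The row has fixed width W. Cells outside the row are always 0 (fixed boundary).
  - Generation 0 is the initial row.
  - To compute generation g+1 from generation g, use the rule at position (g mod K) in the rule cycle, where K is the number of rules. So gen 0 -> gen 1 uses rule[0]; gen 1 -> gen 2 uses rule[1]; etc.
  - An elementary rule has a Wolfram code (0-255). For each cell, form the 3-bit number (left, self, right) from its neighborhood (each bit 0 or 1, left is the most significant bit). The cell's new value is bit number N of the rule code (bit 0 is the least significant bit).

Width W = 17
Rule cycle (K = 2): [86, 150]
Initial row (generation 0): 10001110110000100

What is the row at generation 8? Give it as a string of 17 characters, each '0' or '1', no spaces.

Gen 0: 10001110110000100
Gen 1 (rule 86): 11010010011001110
Gen 2 (rule 150): 00011111100110101
Gen 3 (rule 86): 00100000111010101
Gen 4 (rule 150): 01110001010010101
Gen 5 (rule 86): 10011011011110101
Gen 6 (rule 150): 11100000001100101
Gen 7 (rule 86): 00110000010111101
Gen 8 (rule 150): 01001000110011001

Answer: 01001000110011001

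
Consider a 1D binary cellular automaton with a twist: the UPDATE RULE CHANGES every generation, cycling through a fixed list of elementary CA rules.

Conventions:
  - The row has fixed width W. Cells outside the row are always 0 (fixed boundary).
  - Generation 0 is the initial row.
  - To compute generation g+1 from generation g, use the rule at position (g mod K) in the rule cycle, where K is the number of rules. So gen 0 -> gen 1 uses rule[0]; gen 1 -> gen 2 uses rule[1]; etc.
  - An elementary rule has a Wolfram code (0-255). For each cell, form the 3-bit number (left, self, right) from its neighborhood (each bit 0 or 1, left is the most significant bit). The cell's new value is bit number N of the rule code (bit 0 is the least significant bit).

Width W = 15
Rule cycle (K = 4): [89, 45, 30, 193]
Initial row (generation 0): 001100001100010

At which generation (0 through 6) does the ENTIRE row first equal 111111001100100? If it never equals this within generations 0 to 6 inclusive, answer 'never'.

Answer: 5

Derivation:
Gen 0: 001100001100010
Gen 1 (rule 89): 101111101111001
Gen 2 (rule 45): 111000011000001
Gen 3 (rule 30): 100100110100011
Gen 4 (rule 193): 000000010001001
Gen 5 (rule 89): 111111001100100
Gen 6 (rule 45): 100000001000101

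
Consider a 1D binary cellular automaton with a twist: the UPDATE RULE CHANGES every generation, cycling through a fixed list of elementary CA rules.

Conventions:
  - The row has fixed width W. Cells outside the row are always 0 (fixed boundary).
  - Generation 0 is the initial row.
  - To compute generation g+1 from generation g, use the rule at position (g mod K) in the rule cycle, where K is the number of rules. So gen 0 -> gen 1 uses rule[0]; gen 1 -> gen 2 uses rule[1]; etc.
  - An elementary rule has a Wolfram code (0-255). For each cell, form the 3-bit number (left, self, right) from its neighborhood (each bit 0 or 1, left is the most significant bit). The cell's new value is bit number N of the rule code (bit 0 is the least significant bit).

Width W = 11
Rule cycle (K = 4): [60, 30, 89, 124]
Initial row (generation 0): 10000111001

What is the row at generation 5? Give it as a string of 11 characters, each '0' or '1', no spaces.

Gen 0: 10000111001
Gen 1 (rule 60): 11000100101
Gen 2 (rule 30): 10101111101
Gen 3 (rule 89): 00001000100
Gen 4 (rule 124): 00001100110
Gen 5 (rule 60): 00001010101

Answer: 00001010101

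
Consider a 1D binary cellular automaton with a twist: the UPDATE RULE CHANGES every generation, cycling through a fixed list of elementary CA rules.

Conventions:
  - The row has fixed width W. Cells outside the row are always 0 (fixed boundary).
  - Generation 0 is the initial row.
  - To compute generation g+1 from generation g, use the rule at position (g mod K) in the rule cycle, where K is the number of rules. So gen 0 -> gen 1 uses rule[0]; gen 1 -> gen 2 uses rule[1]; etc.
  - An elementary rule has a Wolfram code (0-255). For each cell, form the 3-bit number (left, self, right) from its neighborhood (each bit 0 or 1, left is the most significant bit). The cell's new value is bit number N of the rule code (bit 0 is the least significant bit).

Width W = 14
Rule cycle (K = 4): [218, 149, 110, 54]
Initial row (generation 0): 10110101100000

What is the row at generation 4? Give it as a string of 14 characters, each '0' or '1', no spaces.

Answer: 11100010000111

Derivation:
Gen 0: 10110101100000
Gen 1 (rule 218): 00110001110000
Gen 2 (rule 149): 10001100101111
Gen 3 (rule 110): 10011101111001
Gen 4 (rule 54): 11100010000111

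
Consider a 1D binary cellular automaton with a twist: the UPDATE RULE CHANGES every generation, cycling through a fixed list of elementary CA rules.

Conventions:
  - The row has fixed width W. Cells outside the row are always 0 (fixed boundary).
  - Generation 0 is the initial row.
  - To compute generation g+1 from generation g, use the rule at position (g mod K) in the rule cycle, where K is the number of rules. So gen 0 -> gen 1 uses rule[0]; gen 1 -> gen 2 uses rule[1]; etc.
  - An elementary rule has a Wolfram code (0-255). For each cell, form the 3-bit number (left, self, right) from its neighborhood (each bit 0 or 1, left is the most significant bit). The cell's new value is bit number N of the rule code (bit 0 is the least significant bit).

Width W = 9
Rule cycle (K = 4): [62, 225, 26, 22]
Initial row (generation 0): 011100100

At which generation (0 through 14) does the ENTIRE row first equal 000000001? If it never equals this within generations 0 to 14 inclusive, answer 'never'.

Gen 0: 011100100
Gen 1 (rule 62): 110011110
Gen 2 (rule 225): 010001110
Gen 3 (rule 26): 101011001
Gen 4 (rule 22): 101000111
Gen 5 (rule 62): 111101100
Gen 6 (rule 225): 011110101
Gen 7 (rule 26): 110000000
Gen 8 (rule 22): 001000000
Gen 9 (rule 62): 011100000
Gen 10 (rule 225): 001101111
Gen 11 (rule 26): 011001000
Gen 12 (rule 22): 100111100
Gen 13 (rule 62): 111100010
Gen 14 (rule 225): 011101000

Answer: never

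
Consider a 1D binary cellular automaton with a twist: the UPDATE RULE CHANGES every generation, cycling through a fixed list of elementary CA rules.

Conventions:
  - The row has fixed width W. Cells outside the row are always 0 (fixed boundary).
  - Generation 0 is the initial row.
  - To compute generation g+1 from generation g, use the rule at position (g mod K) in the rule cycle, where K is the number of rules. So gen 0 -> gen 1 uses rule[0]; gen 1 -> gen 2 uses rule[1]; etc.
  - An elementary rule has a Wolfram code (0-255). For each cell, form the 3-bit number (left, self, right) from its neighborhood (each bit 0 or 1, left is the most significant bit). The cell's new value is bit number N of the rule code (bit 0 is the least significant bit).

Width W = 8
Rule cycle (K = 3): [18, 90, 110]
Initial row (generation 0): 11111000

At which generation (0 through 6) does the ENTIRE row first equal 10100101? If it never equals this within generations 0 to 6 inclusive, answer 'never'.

Answer: never

Derivation:
Gen 0: 11111000
Gen 1 (rule 18): 00000100
Gen 2 (rule 90): 00001010
Gen 3 (rule 110): 00011110
Gen 4 (rule 18): 00100001
Gen 5 (rule 90): 01010010
Gen 6 (rule 110): 11110110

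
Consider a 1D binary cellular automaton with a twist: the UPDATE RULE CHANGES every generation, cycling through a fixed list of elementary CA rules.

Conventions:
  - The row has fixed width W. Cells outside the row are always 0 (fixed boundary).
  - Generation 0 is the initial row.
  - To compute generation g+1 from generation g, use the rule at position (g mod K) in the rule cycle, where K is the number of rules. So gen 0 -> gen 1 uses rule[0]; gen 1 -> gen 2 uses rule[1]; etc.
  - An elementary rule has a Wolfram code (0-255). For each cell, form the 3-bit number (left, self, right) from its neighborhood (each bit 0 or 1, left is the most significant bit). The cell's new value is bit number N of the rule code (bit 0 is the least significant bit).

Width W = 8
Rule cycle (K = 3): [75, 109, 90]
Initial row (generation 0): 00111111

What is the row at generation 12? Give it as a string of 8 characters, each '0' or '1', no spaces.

Gen 0: 00111111
Gen 1 (rule 75): 11100001
Gen 2 (rule 109): 10101101
Gen 3 (rule 90): 00001100
Gen 4 (rule 75): 11111101
Gen 5 (rule 109): 10000111
Gen 6 (rule 90): 01001101
Gen 7 (rule 75): 10011100
Gen 8 (rule 109): 10010101
Gen 9 (rule 90): 01100000
Gen 10 (rule 75): 11101111
Gen 11 (rule 109): 10111001
Gen 12 (rule 90): 00101110

Answer: 00101110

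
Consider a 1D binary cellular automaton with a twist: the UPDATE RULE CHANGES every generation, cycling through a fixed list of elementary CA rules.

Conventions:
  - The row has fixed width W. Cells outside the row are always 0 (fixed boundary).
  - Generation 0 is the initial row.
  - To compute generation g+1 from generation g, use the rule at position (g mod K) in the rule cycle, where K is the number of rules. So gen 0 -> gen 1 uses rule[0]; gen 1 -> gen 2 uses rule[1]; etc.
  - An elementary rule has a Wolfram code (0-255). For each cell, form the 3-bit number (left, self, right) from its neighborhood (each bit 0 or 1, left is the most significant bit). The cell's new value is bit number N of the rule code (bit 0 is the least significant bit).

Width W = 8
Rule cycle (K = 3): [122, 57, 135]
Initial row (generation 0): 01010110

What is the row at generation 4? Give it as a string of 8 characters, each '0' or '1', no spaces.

Answer: 11100111

Derivation:
Gen 0: 01010110
Gen 1 (rule 122): 10101111
Gen 2 (rule 57): 01011000
Gen 3 (rule 135): 11000011
Gen 4 (rule 122): 11100111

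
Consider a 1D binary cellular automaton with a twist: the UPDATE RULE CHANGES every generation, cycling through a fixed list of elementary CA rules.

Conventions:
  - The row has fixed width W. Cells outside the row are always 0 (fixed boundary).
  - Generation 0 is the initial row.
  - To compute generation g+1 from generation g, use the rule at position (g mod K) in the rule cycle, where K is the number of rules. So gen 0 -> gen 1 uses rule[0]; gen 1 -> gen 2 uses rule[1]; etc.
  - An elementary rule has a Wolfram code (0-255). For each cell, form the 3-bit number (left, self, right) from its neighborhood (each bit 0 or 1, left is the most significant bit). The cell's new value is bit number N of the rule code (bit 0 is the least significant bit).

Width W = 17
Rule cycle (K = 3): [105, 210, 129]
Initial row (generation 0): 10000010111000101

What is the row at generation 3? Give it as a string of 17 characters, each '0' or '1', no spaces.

Gen 0: 10000010111000101
Gen 1 (rule 105): 00111001101010010
Gen 2 (rule 210): 01011110100001101
Gen 3 (rule 129): 00001100001100000

Answer: 00001100001100000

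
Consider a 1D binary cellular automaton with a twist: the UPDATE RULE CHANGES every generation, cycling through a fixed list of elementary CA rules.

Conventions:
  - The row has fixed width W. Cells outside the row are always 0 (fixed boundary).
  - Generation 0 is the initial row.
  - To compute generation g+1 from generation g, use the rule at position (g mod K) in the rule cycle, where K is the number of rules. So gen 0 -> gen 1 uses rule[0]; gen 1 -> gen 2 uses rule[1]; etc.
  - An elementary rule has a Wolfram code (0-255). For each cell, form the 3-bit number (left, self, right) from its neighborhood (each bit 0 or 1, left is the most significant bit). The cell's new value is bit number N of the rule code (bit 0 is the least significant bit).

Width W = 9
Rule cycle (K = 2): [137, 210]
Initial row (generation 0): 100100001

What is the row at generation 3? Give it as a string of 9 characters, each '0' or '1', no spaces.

Gen 0: 100100001
Gen 1 (rule 137): 000001100
Gen 2 (rule 210): 000010110
Gen 3 (rule 137): 111000100

Answer: 111000100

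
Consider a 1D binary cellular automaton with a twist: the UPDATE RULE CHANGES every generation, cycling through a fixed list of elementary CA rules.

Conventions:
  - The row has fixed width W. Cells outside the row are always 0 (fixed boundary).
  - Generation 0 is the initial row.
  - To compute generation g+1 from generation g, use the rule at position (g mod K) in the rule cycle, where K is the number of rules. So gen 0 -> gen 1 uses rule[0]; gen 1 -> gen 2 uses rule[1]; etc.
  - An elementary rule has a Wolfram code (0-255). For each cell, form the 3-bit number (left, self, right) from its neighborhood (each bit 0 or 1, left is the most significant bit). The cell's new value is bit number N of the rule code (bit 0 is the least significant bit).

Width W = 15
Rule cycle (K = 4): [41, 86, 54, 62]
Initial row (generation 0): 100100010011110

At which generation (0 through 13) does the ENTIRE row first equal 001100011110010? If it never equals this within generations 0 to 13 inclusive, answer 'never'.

Answer: 11

Derivation:
Gen 0: 100100010011110
Gen 1 (rule 41): 000001000010000
Gen 2 (rule 86): 000011100111000
Gen 3 (rule 54): 000100011000100
Gen 4 (rule 62): 001110110101110
Gen 5 (rule 41): 101001101011000
Gen 6 (rule 86): 101110101001100
Gen 7 (rule 54): 110001111110010
Gen 8 (rule 62): 101011000001111
Gen 9 (rule 41): 010110011101000
Gen 10 (rule 86): 110011100101100
Gen 11 (rule 54): 001100011110010
Gen 12 (rule 62): 011010110001111
Gen 13 (rule 41): 010101100101000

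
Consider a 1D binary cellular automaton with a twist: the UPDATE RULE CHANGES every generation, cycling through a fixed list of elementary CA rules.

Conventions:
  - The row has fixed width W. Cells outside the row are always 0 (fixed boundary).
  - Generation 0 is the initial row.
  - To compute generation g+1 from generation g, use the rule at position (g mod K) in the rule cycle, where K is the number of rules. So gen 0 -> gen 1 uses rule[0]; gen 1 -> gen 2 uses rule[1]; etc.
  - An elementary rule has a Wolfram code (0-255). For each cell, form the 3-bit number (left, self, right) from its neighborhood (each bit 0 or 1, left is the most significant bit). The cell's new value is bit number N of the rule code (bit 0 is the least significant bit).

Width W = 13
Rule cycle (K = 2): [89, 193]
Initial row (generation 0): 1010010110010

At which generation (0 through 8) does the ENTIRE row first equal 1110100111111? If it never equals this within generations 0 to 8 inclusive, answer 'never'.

Answer: 7

Derivation:
Gen 0: 1010010110010
Gen 1 (rule 89): 0001000111001
Gen 2 (rule 193): 1100010011000
Gen 3 (rule 89): 1111001011111
Gen 4 (rule 193): 0111000001111
Gen 5 (rule 89): 0101111101001
Gen 6 (rule 193): 0000111100000
Gen 7 (rule 89): 1110100111111
Gen 8 (rule 193): 0110000011111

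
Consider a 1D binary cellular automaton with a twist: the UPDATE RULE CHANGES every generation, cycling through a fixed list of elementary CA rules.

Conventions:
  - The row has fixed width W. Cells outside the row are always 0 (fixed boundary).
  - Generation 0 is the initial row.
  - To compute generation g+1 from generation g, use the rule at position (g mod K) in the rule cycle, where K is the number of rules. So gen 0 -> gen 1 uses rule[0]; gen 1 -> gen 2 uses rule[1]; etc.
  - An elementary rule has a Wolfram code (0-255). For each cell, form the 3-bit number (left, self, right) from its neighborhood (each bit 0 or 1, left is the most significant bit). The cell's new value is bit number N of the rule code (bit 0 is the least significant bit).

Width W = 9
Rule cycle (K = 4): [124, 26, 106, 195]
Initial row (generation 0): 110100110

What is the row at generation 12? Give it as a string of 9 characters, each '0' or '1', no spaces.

Answer: 101100110

Derivation:
Gen 0: 110100110
Gen 1 (rule 124): 111110111
Gen 2 (rule 26): 100000100
Gen 3 (rule 106): 000001000
Gen 4 (rule 195): 111110011
Gen 5 (rule 124): 100011011
Gen 6 (rule 26): 010110010
Gen 7 (rule 106): 101110100
Gen 8 (rule 195): 000110001
Gen 9 (rule 124): 000111001
Gen 10 (rule 26): 001100110
Gen 11 (rule 106): 011101110
Gen 12 (rule 195): 101100110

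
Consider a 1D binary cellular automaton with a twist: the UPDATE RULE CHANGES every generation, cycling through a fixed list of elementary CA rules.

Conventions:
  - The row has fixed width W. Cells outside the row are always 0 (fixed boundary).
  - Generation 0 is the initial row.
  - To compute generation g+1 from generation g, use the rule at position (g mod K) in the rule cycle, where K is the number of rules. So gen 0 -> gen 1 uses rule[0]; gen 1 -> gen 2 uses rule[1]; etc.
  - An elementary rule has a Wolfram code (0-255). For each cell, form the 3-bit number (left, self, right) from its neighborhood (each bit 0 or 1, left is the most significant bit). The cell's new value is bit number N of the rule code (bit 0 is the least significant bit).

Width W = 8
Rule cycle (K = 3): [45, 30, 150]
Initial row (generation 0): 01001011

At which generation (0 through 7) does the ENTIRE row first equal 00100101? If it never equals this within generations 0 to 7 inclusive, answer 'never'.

Answer: never

Derivation:
Gen 0: 01001011
Gen 1 (rule 45): 01001110
Gen 2 (rule 30): 11111001
Gen 3 (rule 150): 01110111
Gen 4 (rule 45): 01001100
Gen 5 (rule 30): 11111010
Gen 6 (rule 150): 01110011
Gen 7 (rule 45): 01000010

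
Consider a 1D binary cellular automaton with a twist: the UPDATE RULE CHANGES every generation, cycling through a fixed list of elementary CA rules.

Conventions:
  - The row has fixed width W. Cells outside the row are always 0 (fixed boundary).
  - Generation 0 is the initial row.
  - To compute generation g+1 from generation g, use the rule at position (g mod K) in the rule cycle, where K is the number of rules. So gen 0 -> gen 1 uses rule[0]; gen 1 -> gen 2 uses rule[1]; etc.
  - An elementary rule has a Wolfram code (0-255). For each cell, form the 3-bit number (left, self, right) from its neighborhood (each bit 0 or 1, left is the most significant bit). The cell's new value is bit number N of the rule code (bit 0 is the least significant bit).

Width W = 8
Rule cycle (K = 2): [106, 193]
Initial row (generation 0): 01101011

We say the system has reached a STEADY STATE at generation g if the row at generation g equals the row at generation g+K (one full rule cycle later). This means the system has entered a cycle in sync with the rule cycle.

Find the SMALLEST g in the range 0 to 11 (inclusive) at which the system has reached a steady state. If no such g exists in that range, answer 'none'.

Gen 0: 01101011
Gen 1 (rule 106): 11110111
Gen 2 (rule 193): 01110011
Gen 3 (rule 106): 11010111
Gen 4 (rule 193): 01000011
Gen 5 (rule 106): 10000111
Gen 6 (rule 193): 00110011
Gen 7 (rule 106): 01110111
Gen 8 (rule 193): 00110011
Gen 9 (rule 106): 01110111
Gen 10 (rule 193): 00110011
Gen 11 (rule 106): 01110111
Gen 12 (rule 193): 00110011
Gen 13 (rule 106): 01110111

Answer: 6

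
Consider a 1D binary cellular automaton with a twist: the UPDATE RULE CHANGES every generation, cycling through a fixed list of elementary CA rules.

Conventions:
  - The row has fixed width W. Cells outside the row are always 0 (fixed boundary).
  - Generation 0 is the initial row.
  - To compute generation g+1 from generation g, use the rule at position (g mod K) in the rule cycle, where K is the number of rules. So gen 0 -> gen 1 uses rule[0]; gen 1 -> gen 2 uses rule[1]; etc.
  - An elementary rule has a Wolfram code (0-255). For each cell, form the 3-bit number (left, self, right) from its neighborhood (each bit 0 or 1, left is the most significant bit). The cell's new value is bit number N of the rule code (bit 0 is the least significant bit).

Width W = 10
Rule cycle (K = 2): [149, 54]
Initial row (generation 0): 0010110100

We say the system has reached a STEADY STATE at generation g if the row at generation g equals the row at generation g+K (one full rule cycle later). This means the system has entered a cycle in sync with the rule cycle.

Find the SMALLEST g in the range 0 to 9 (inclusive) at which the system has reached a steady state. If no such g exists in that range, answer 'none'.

Answer: none

Derivation:
Gen 0: 0010110100
Gen 1 (rule 149): 1010000111
Gen 2 (rule 54): 1111001000
Gen 3 (rule 149): 0110101111
Gen 4 (rule 54): 1001110000
Gen 5 (rule 149): 1100101111
Gen 6 (rule 54): 0011110000
Gen 7 (rule 149): 1001101111
Gen 8 (rule 54): 1110010000
Gen 9 (rule 149): 0101011111
Gen 10 (rule 54): 1111100000
Gen 11 (rule 149): 0111011111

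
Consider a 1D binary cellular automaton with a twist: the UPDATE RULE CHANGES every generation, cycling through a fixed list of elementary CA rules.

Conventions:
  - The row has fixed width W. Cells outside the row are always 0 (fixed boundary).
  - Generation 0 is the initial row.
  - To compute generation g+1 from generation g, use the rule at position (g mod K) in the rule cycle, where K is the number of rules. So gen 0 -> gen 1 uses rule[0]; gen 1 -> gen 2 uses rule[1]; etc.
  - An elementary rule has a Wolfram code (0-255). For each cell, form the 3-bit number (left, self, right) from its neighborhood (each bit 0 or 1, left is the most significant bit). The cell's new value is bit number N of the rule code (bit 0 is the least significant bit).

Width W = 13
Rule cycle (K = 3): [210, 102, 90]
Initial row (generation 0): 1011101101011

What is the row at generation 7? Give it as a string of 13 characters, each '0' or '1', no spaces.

Answer: 0000000100000

Derivation:
Gen 0: 1011101101011
Gen 1 (rule 210): 0001100100001
Gen 2 (rule 102): 0010101100011
Gen 3 (rule 90): 0100001110111
Gen 4 (rule 210): 1010010110011
Gen 5 (rule 102): 1110111010101
Gen 6 (rule 90): 1010101000000
Gen 7 (rule 210): 0000000100000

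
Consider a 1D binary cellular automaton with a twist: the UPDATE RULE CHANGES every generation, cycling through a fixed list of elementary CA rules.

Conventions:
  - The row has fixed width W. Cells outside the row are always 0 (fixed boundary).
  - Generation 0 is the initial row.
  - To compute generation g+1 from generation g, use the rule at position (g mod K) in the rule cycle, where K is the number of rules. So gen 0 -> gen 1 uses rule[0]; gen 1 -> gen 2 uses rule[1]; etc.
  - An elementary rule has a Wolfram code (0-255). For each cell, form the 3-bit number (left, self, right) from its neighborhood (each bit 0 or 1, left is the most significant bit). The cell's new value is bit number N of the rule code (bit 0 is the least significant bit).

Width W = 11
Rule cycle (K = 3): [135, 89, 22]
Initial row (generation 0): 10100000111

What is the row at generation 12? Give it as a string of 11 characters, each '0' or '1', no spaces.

Gen 0: 10100000111
Gen 1 (rule 135): 10101111010
Gen 2 (rule 89): 00001001001
Gen 3 (rule 22): 00011111111
Gen 4 (rule 135): 11101111110
Gen 5 (rule 89): 10101000011
Gen 6 (rule 22): 10101100100
Gen 7 (rule 135): 10100001101
Gen 8 (rule 89): 00011101100
Gen 9 (rule 22): 00100000010
Gen 10 (rule 135): 11101111110
Gen 11 (rule 89): 10101000011
Gen 12 (rule 22): 10101100100

Answer: 10101100100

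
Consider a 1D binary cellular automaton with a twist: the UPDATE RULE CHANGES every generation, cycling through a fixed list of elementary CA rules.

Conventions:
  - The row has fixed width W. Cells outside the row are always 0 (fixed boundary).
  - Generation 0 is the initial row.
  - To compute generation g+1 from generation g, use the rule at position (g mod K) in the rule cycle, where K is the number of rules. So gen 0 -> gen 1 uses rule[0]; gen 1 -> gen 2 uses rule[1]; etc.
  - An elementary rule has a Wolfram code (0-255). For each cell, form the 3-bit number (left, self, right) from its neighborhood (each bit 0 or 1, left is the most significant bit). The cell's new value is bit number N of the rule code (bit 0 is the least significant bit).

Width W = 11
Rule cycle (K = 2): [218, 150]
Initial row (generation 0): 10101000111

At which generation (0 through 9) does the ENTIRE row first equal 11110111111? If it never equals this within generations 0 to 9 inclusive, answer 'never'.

Answer: 7

Derivation:
Gen 0: 10101000111
Gen 1 (rule 218): 00000101111
Gen 2 (rule 150): 00001100110
Gen 3 (rule 218): 00011111111
Gen 4 (rule 150): 00101111110
Gen 5 (rule 218): 01001111111
Gen 6 (rule 150): 11110111110
Gen 7 (rule 218): 11110111111
Gen 8 (rule 150): 01100011110
Gen 9 (rule 218): 11110111111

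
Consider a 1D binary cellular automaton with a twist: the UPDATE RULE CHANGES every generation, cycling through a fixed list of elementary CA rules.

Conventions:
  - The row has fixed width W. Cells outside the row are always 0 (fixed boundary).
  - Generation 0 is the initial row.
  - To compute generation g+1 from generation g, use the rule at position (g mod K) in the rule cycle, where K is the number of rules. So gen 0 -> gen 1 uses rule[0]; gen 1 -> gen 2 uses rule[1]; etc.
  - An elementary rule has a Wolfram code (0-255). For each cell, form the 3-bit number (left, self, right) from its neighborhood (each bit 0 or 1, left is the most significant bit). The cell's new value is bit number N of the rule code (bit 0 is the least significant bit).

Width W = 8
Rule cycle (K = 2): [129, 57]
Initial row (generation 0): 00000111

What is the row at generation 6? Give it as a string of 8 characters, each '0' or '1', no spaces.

Gen 0: 00000111
Gen 1 (rule 129): 11110010
Gen 2 (rule 57): 10001001
Gen 3 (rule 129): 00100000
Gen 4 (rule 57): 10011111
Gen 5 (rule 129): 00001110
Gen 6 (rule 57): 11101001

Answer: 11101001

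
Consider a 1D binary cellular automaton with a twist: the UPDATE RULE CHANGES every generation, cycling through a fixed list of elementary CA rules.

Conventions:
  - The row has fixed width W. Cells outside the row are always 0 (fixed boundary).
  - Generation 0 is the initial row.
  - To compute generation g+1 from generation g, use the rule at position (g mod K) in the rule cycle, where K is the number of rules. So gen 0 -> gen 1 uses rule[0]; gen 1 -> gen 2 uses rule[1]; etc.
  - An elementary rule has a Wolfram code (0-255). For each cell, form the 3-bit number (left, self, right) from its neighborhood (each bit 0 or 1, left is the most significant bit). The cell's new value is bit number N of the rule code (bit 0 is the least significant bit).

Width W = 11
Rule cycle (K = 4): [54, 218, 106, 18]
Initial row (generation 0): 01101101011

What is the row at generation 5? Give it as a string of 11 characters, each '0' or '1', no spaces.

Answer: 00001111111

Derivation:
Gen 0: 01101101011
Gen 1 (rule 54): 10010011100
Gen 2 (rule 218): 01101111110
Gen 3 (rule 106): 11111000010
Gen 4 (rule 18): 00000100101
Gen 5 (rule 54): 00001111111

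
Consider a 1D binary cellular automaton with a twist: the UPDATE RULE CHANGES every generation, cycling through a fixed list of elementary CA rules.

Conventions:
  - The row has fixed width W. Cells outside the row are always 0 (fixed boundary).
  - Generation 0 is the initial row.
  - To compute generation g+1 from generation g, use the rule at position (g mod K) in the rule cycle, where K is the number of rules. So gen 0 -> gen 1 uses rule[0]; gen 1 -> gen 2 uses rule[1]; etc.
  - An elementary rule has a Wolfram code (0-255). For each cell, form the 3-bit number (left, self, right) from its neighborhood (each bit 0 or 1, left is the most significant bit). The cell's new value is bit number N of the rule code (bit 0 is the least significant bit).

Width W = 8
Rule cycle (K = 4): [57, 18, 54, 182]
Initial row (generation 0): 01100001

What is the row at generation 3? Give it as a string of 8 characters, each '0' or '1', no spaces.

Gen 0: 01100001
Gen 1 (rule 57): 01011100
Gen 2 (rule 18): 10000010
Gen 3 (rule 54): 11000111

Answer: 11000111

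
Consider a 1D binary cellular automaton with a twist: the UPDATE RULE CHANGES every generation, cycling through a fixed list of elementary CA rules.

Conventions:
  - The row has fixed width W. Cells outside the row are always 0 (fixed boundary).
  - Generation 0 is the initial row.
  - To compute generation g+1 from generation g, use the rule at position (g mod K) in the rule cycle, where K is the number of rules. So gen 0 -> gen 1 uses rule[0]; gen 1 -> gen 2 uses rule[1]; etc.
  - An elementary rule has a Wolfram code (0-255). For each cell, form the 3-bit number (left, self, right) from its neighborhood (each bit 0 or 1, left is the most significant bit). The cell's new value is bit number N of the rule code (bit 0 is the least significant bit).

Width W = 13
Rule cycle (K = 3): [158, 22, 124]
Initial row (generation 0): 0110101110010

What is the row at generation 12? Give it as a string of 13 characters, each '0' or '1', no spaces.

Answer: 1111100110001

Derivation:
Gen 0: 0110101110010
Gen 1 (rule 158): 1100101101111
Gen 2 (rule 22): 0011100000000
Gen 3 (rule 124): 0010110000000
Gen 4 (rule 158): 0110101000000
Gen 5 (rule 22): 1000101100000
Gen 6 (rule 124): 1100111110000
Gen 7 (rule 158): 1011111101000
Gen 8 (rule 22): 1000000001100
Gen 9 (rule 124): 1100000001110
Gen 10 (rule 158): 1010000011101
Gen 11 (rule 22): 1011000100001
Gen 12 (rule 124): 1111100110001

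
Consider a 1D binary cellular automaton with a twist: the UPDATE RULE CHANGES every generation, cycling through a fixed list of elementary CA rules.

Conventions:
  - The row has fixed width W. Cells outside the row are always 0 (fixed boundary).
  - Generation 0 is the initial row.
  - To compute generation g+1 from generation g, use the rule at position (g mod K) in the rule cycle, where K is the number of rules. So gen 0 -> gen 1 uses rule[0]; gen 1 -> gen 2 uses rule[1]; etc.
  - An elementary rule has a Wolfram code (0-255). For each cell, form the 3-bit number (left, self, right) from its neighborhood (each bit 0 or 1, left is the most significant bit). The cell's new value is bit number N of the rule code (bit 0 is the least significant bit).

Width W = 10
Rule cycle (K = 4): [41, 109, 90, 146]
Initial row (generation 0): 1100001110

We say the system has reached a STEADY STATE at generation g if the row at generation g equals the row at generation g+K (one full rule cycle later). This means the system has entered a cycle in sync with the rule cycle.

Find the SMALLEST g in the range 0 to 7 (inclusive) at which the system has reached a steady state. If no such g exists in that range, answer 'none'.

Answer: none

Derivation:
Gen 0: 1100001110
Gen 1 (rule 41): 1001101000
Gen 2 (rule 109): 1001111011
Gen 3 (rule 90): 0111001011
Gen 4 (rule 146): 1010110000
Gen 5 (rule 41): 0101100111
Gen 6 (rule 109): 0111100101
Gen 7 (rule 90): 1100111000
Gen 8 (rule 146): 0011010100
Gen 9 (rule 41): 1010101001
Gen 10 (rule 109): 1111111001
Gen 11 (rule 90): 1000001110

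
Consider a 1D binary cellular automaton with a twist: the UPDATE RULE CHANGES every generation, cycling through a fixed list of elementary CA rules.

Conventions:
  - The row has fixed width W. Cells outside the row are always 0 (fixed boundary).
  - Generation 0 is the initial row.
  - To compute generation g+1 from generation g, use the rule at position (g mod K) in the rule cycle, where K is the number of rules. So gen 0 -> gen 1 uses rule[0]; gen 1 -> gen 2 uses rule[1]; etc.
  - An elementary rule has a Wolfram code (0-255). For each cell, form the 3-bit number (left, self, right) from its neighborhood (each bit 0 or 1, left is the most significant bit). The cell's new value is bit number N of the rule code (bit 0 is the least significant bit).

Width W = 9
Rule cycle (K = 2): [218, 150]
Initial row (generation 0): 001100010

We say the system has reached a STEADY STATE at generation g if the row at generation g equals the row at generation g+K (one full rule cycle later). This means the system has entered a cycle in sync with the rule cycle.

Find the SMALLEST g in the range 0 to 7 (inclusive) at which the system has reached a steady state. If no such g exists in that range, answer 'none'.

Gen 0: 001100010
Gen 1 (rule 218): 011110101
Gen 2 (rule 150): 101100101
Gen 3 (rule 218): 001111000
Gen 4 (rule 150): 010110100
Gen 5 (rule 218): 100110010
Gen 6 (rule 150): 111001111
Gen 7 (rule 218): 111111111
Gen 8 (rule 150): 011111110
Gen 9 (rule 218): 111111111

Answer: 7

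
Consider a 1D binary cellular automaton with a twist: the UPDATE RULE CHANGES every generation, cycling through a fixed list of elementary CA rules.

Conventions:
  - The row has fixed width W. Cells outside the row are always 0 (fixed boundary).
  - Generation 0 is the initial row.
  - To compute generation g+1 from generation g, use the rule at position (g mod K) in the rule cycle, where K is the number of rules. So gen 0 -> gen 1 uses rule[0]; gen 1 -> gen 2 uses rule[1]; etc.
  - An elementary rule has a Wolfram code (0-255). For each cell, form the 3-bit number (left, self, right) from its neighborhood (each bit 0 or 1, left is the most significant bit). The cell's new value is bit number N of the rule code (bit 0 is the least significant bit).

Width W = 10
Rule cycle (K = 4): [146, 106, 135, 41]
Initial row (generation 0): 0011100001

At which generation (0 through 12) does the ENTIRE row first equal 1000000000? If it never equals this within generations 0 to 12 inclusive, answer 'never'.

Gen 0: 0011100001
Gen 1 (rule 146): 0101010010
Gen 2 (rule 106): 1010100100
Gen 3 (rule 135): 1010101101
Gen 4 (rule 41): 0101011010
Gen 5 (rule 146): 1000000001
Gen 6 (rule 106): 0000000010
Gen 7 (rule 135): 1111111110
Gen 8 (rule 41): 1000000000
Gen 9 (rule 146): 0100000000
Gen 10 (rule 106): 1000000000
Gen 11 (rule 135): 1011111111
Gen 12 (rule 41): 0110000000

Answer: 8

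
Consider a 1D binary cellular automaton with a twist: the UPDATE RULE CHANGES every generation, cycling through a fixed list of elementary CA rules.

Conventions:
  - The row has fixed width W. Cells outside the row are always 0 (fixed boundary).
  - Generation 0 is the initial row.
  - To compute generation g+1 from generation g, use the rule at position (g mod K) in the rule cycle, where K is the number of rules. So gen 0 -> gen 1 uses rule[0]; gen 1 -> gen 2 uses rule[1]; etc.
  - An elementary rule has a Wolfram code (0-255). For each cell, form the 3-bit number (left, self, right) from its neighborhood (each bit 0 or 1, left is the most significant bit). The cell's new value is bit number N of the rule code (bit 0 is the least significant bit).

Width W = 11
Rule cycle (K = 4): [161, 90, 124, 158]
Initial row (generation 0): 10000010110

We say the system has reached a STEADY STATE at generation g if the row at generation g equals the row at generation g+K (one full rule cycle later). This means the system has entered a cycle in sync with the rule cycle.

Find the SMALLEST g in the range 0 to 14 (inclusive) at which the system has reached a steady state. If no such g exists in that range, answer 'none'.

Gen 0: 10000010110
Gen 1 (rule 161): 00111001000
Gen 2 (rule 90): 01101110100
Gen 3 (rule 124): 01111011110
Gen 4 (rule 158): 11110011101
Gen 5 (rule 161): 01100001010
Gen 6 (rule 90): 11110010001
Gen 7 (rule 124): 10011011001
Gen 8 (rule 158): 11110010111
Gen 9 (rule 161): 01100001010
Gen 10 (rule 90): 11110010001
Gen 11 (rule 124): 10011011001
Gen 12 (rule 158): 11110010111
Gen 13 (rule 161): 01100001010
Gen 14 (rule 90): 11110010001
Gen 15 (rule 124): 10011011001
Gen 16 (rule 158): 11110010111
Gen 17 (rule 161): 01100001010
Gen 18 (rule 90): 11110010001

Answer: 5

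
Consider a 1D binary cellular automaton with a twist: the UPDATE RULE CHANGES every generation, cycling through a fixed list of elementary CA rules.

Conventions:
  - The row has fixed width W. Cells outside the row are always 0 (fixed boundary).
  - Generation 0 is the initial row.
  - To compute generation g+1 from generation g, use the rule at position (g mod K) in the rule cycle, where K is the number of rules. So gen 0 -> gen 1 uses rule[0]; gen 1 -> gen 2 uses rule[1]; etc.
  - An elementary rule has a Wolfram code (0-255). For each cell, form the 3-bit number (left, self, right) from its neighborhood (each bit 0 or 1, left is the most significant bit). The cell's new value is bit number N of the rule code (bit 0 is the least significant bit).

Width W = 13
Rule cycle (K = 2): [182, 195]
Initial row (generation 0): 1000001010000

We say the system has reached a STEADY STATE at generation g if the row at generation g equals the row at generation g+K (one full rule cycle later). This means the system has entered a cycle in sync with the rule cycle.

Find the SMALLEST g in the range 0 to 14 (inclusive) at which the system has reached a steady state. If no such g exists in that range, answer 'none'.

Answer: none

Derivation:
Gen 0: 1000001010000
Gen 1 (rule 182): 1100011111000
Gen 2 (rule 195): 0101101111011
Gen 3 (rule 182): 1110010110100
Gen 4 (rule 195): 0110100010001
Gen 5 (rule 182): 1001110111011
Gen 6 (rule 195): 0010110011001
Gen 7 (rule 182): 0111001100111
Gen 8 (rule 195): 1011010101011
Gen 9 (rule 182): 1100111111100
Gen 10 (rule 195): 0101011111101
Gen 11 (rule 182): 1111101111011
Gen 12 (rule 195): 0111100111001
Gen 13 (rule 182): 1011011010111
Gen 14 (rule 195): 0001001000011
Gen 15 (rule 182): 0011111100100
Gen 16 (rule 195): 1101111101001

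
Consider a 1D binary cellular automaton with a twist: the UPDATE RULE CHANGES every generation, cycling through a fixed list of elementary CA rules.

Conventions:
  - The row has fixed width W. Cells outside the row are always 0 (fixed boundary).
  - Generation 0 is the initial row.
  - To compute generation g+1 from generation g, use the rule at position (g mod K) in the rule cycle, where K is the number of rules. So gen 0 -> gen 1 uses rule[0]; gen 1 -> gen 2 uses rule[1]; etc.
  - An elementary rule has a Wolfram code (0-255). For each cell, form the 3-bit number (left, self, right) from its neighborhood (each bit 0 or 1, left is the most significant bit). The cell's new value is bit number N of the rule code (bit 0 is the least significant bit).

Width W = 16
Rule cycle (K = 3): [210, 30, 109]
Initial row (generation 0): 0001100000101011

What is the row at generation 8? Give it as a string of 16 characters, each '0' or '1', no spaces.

Gen 0: 0001100000101011
Gen 1 (rule 210): 0010110001000001
Gen 2 (rule 30): 0110101011100011
Gen 3 (rule 109): 0111111110101011
Gen 4 (rule 210): 1011111110000001
Gen 5 (rule 30): 1010000001000011
Gen 6 (rule 109): 1110111101011011
Gen 7 (rule 210): 0110011100001001
Gen 8 (rule 30): 1101110010011111

Answer: 1101110010011111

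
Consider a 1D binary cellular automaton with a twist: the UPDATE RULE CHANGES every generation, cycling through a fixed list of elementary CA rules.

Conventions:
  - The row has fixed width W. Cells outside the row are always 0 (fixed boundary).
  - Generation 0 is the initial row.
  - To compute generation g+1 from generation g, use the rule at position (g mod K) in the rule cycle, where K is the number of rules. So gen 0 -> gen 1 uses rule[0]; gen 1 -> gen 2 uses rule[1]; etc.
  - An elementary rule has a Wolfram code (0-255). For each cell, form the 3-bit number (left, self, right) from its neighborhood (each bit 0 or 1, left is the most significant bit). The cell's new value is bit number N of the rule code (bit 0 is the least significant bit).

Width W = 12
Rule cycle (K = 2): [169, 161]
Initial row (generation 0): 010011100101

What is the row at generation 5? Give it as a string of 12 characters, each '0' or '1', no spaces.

Answer: 111110001111

Derivation:
Gen 0: 010011100101
Gen 1 (rule 169): 000011000010
Gen 2 (rule 161): 111000011000
Gen 3 (rule 169): 110011010011
Gen 4 (rule 161): 000000100000
Gen 5 (rule 169): 111110001111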